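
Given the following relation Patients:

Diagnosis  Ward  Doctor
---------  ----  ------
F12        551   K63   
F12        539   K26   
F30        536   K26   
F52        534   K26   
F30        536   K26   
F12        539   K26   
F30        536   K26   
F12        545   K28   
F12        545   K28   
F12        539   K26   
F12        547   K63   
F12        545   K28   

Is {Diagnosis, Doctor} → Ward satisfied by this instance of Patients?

No

(Diagnosis=F12, Doctor=K63): 2 rows → Ward takes values {551, 547} — violation
(Diagnosis=F12, Doctor=K26): 3 rows → Ward = 539, 539, 539 ✓
(Diagnosis=F30, Doctor=K26): 3 rows → Ward = 536, 536, 536 ✓
(Diagnosis=F52, Doctor=K26): 1 row → Ward = 534 ✓
(Diagnosis=F12, Doctor=K28): 3 rows → Ward = 545, 545, 545 ✓
Two rows agree on {Diagnosis, Doctor} but differ on Ward, so {Diagnosis, Doctor} → Ward does not hold.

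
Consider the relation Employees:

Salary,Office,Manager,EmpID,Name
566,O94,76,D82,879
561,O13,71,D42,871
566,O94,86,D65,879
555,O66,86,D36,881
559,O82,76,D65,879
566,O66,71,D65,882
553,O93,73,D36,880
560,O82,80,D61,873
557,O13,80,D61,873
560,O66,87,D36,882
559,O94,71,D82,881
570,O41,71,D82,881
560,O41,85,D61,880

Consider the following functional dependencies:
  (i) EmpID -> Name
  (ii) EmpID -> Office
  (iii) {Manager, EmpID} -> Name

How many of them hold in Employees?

1

(i) EmpID -> Name: EmpID=D82: 3 rows → Name takes values {879, 881} — violation; EmpID=D65: 3 rows → Name takes values {879, 882} — violation; EmpID=D36: 3 rows → Name takes values {881, 880, 882} — violation; EmpID=D61: 3 rows → Name takes values {873, 880} — violation — fails.
(ii) EmpID -> Office: EmpID=D82: 3 rows → Office takes values {O94, O41} — violation; EmpID=D65: 3 rows → Office takes values {O94, O82, O66} — violation; EmpID=D36: 3 rows → Office takes values {O66, O93} — violation; EmpID=D61: 3 rows → Office takes values {O82, O13, O41} — violation — fails.
(iii) {Manager, EmpID} -> Name: every LHS value maps to a single RHS value — holds.
1 of the 3 dependencies holds.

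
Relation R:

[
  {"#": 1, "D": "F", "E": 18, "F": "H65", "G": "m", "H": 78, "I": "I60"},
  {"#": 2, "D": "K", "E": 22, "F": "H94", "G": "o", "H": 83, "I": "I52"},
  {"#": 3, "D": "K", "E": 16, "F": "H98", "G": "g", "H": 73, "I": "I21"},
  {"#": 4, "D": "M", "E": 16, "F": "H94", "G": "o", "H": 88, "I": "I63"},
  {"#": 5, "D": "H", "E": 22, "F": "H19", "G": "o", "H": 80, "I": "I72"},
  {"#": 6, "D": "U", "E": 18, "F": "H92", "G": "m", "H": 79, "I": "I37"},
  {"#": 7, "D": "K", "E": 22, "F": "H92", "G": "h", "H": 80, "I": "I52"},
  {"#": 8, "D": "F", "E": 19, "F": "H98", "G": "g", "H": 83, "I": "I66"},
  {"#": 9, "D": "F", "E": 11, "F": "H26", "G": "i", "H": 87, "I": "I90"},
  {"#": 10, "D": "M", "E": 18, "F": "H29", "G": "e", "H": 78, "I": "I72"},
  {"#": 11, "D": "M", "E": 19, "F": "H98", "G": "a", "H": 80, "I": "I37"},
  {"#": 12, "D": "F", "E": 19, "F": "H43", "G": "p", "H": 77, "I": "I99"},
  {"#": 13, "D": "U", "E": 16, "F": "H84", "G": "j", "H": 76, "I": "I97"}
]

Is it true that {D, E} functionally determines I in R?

(D=F, E=18): row 1 → I = I60 ✓
(D=K, E=22): rows 2, 7 → I = I52, I52 ✓
(D=K, E=16): row 3 → I = I21 ✓
(D=M, E=16): row 4 → I = I63 ✓
(D=H, E=22): row 5 → I = I72 ✓
(D=U, E=18): row 6 → I = I37 ✓
(D=F, E=19): rows 8, 12 → I takes values {I66, I99} — violation
(D=F, E=11): row 9 → I = I90 ✓
(D=M, E=18): row 10 → I = I72 ✓
(D=M, E=19): row 11 → I = I37 ✓
(D=U, E=16): row 13 → I = I97 ✓
Two rows agree on {D, E} but differ on I, so {D, E} → I does not hold.

No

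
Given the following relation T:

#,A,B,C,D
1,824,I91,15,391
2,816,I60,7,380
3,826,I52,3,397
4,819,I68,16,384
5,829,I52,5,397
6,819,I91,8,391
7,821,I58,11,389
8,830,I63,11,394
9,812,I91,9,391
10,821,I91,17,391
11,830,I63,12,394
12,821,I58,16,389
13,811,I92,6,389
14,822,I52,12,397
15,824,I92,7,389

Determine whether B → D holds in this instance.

Yes

B=I91: rows 1, 6, 9, 10 → D = 391, 391, 391, 391 ✓
B=I60: row 2 → D = 380 ✓
B=I52: rows 3, 5, 14 → D = 397, 397, 397 ✓
B=I68: row 4 → D = 384 ✓
B=I58: rows 7, 12 → D = 389, 389 ✓
B=I63: rows 8, 11 → D = 394, 394 ✓
B=I92: rows 13, 15 → D = 389, 389 ✓
Every B value is associated with a single D value, so B → D holds.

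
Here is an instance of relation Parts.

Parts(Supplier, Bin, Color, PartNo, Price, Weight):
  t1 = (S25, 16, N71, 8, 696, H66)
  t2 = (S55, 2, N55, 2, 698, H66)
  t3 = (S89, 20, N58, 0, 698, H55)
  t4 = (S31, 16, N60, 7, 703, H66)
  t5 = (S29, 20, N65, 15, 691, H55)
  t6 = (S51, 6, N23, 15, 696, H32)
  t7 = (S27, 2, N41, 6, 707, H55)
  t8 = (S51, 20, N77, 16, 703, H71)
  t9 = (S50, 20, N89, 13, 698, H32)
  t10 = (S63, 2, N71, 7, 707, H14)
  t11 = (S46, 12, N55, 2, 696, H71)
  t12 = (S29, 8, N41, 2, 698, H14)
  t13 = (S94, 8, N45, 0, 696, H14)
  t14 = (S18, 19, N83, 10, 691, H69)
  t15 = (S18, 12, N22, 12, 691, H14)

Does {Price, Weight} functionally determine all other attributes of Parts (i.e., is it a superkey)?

Yes

All 15 rows have distinct {Price, Weight} values, so {Price, Weight} → (all attributes) holds and {Price, Weight} is a superkey.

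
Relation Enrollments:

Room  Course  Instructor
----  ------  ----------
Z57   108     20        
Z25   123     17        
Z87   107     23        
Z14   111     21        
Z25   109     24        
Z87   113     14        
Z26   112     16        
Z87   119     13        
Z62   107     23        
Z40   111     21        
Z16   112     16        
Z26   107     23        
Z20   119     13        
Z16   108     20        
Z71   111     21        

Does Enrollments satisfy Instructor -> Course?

Yes

Instructor=20: 2 rows → Course = 108, 108 ✓
Instructor=17: 1 row → Course = 123 ✓
Instructor=23: 3 rows → Course = 107, 107, 107 ✓
Instructor=21: 3 rows → Course = 111, 111, 111 ✓
Instructor=24: 1 row → Course = 109 ✓
Instructor=14: 1 row → Course = 113 ✓
Instructor=16: 2 rows → Course = 112, 112 ✓
Instructor=13: 2 rows → Course = 119, 119 ✓
Every Instructor value is associated with a single Course value, so Instructor -> Course holds.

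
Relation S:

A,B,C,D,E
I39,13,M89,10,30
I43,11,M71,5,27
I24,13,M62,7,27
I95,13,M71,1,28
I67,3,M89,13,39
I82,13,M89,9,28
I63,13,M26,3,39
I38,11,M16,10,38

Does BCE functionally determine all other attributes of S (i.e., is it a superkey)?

All 8 rows have distinct BCE values, so BCE → (all attributes) holds and BCE is a superkey.

Yes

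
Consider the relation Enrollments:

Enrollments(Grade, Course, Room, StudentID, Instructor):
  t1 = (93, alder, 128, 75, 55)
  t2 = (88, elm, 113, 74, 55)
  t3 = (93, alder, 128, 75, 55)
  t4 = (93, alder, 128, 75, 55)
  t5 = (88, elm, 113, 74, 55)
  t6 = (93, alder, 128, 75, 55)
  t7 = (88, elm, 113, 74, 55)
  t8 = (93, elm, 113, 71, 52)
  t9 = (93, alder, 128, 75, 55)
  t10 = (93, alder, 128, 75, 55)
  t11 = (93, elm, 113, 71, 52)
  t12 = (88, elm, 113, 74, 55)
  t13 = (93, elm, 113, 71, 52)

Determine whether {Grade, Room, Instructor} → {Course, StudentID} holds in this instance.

Yes

(Grade=93, Room=128, Instructor=55): rows 1, 3, 4, 6, 9, 10 → {Course,StudentID} = (alder, 75), (alder, 75), (alder, 75), (alder, 75), (alder, 75), (alder, 75) ✓
(Grade=88, Room=113, Instructor=55): rows 2, 5, 7, 12 → {Course,StudentID} = (elm, 74), (elm, 74), (elm, 74), (elm, 74) ✓
(Grade=93, Room=113, Instructor=52): rows 8, 11, 13 → {Course,StudentID} = (elm, 71), (elm, 71), (elm, 71) ✓
Every {Grade, Room, Instructor} value is associated with a single {Course, StudentID} value, so {Grade, Room, Instructor} → {Course, StudentID} holds.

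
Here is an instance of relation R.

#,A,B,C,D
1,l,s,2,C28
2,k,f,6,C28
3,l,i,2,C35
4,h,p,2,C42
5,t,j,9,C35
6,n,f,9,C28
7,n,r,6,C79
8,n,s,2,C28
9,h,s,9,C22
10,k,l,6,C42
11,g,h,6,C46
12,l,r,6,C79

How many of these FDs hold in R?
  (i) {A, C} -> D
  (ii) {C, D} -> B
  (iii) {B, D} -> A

(i) {A, C} -> D: (A=l, C=2): rows 1, 3 → D takes values {C28, C35} — violation; (A=k, C=6): rows 2, 10 → D takes values {C28, C42} — violation — fails.
(ii) {C, D} -> B: every LHS value maps to a single RHS value — holds.
(iii) {B, D} -> A: (B=s, D=C28): rows 1, 8 → A takes values {l, n} — violation; (B=f, D=C28): rows 2, 6 → A takes values {k, n} — violation; (B=r, D=C79): rows 7, 12 → A takes values {n, l} — violation — fails.
1 of the 3 dependencies holds.

1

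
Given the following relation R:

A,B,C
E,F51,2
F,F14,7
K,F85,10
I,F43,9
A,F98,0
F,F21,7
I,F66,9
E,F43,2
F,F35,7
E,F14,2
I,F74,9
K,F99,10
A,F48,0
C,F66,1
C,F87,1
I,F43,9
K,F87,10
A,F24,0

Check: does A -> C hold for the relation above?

Yes

A=E: 3 rows → C = 2, 2, 2 ✓
A=F: 3 rows → C = 7, 7, 7 ✓
A=K: 3 rows → C = 10, 10, 10 ✓
A=I: 4 rows → C = 9, 9, 9, 9 ✓
A=A: 3 rows → C = 0, 0, 0 ✓
A=C: 2 rows → C = 1, 1 ✓
Every A value is associated with a single C value, so A -> C holds.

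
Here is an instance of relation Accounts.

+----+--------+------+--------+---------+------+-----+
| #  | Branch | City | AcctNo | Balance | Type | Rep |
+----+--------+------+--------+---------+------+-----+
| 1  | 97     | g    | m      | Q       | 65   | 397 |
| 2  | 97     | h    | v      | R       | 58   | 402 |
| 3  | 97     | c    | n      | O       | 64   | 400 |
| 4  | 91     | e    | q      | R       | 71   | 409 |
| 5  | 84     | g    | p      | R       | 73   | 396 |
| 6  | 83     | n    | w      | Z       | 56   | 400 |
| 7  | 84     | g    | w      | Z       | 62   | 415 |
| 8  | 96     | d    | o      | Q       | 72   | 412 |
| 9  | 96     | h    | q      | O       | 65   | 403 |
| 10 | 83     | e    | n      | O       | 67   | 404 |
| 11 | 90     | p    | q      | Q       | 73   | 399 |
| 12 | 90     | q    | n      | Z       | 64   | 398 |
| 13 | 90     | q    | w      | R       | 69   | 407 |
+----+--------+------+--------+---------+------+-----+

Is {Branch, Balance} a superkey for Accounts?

All 13 rows have distinct {Branch, Balance} values, so {Branch, Balance} → (all attributes) holds and {Branch, Balance} is a superkey.

Yes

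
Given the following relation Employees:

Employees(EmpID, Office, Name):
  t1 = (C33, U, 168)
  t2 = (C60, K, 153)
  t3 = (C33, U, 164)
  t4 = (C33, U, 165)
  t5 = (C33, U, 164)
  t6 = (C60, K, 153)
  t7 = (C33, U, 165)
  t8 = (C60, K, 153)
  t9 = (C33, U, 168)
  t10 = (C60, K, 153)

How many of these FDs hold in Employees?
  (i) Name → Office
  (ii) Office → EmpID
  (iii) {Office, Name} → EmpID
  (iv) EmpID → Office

4

(i) Name → Office: every LHS value maps to a single RHS value — holds.
(ii) Office → EmpID: every LHS value maps to a single RHS value — holds.
(iii) {Office, Name} → EmpID: every LHS value maps to a single RHS value — holds.
(iv) EmpID → Office: every LHS value maps to a single RHS value — holds.
4 of the 4 dependencies hold.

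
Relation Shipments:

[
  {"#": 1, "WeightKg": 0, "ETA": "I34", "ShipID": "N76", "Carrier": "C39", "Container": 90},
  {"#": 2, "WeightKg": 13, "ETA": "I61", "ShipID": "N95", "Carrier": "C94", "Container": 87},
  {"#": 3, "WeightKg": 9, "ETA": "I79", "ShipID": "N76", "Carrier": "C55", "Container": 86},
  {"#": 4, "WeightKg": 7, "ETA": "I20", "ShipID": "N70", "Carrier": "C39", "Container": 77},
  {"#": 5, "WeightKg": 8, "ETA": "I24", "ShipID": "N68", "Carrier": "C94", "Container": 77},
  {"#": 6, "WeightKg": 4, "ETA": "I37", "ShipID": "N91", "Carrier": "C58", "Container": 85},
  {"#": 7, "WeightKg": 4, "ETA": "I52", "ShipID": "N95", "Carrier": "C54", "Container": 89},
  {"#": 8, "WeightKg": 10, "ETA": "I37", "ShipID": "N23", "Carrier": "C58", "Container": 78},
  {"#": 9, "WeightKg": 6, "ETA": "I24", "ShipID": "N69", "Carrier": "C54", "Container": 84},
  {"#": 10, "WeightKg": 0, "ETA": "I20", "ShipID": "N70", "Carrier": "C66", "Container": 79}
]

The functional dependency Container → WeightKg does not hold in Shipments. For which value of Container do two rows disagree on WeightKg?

Container=90: row 1 → WeightKg = 0 ✓
Container=87: row 2 → WeightKg = 13 ✓
Container=86: row 3 → WeightKg = 9 ✓
Container=77: rows 4, 5 → WeightKg takes values {7, 8} — violation
Container=85: row 6 → WeightKg = 4 ✓
Container=89: row 7 → WeightKg = 4 ✓
Container=78: row 8 → WeightKg = 10 ✓
Container=84: row 9 → WeightKg = 6 ✓
Container=79: row 10 → WeightKg = 0 ✓
The only Container value with inconsistent WeightKg is Container=77.

77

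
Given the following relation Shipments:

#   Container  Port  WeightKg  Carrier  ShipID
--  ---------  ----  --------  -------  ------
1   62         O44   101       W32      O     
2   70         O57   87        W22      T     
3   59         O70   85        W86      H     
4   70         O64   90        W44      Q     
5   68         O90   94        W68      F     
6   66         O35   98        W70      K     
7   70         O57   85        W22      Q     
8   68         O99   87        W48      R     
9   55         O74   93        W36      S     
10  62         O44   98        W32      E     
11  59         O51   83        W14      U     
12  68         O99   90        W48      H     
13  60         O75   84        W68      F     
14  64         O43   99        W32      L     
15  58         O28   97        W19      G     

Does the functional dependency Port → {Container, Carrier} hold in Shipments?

Port=O44: rows 1, 10 → {Container,Carrier} = (62, W32), (62, W32) ✓
Port=O57: rows 2, 7 → {Container,Carrier} = (70, W22), (70, W22) ✓
Port=O70: row 3 → {Container,Carrier} = (59, W86) ✓
Port=O64: row 4 → {Container,Carrier} = (70, W44) ✓
Port=O90: row 5 → {Container,Carrier} = (68, W68) ✓
Port=O35: row 6 → {Container,Carrier} = (66, W70) ✓
Port=O99: rows 8, 12 → {Container,Carrier} = (68, W48), (68, W48) ✓
Port=O74: row 9 → {Container,Carrier} = (55, W36) ✓
Port=O51: row 11 → {Container,Carrier} = (59, W14) ✓
Port=O75: row 13 → {Container,Carrier} = (60, W68) ✓
Port=O43: row 14 → {Container,Carrier} = (64, W32) ✓
Port=O28: row 15 → {Container,Carrier} = (58, W19) ✓
Every Port value is associated with a single {Container, Carrier} value, so Port → {Container, Carrier} holds.

Yes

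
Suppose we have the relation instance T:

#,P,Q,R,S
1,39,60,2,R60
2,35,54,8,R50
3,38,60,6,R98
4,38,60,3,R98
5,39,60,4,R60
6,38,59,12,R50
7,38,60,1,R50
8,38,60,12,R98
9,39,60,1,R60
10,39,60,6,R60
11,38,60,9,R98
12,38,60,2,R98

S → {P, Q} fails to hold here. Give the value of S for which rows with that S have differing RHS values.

S=R60: rows 1, 5, 9, 10 → {P,Q} = (39, 60), (39, 60), (39, 60), (39, 60) ✓
S=R50: rows 2, 6, 7 → {P,Q} takes values {(35, 54), (38, 59), (38, 60)} — violation
S=R98: rows 3, 4, 8, 11, 12 → {P,Q} = (38, 60), (38, 60), (38, 60), (38, 60), (38, 60) ✓
The only S value with inconsistent RHS is S=R50.

R50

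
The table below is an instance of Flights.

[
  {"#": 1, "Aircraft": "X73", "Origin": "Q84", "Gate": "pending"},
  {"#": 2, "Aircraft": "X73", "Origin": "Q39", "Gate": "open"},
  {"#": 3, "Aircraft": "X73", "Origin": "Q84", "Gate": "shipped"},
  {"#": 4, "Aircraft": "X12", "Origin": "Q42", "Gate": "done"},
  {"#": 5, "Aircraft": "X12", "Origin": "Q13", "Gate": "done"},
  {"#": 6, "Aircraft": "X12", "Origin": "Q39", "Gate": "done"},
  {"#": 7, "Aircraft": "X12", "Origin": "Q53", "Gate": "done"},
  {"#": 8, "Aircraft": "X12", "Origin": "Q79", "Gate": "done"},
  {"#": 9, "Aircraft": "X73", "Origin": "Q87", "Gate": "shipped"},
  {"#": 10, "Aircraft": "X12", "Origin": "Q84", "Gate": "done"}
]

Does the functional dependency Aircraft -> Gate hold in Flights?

No

Aircraft=X73: rows 1, 2, 3, 9 → Gate takes values {pending, open, shipped} — violation
Aircraft=X12: rows 4, 5, 6, 7, 8, 10 → Gate = done, done, done, done, done, done ✓
Two rows agree on Aircraft but differ on Gate, so Aircraft -> Gate does not hold.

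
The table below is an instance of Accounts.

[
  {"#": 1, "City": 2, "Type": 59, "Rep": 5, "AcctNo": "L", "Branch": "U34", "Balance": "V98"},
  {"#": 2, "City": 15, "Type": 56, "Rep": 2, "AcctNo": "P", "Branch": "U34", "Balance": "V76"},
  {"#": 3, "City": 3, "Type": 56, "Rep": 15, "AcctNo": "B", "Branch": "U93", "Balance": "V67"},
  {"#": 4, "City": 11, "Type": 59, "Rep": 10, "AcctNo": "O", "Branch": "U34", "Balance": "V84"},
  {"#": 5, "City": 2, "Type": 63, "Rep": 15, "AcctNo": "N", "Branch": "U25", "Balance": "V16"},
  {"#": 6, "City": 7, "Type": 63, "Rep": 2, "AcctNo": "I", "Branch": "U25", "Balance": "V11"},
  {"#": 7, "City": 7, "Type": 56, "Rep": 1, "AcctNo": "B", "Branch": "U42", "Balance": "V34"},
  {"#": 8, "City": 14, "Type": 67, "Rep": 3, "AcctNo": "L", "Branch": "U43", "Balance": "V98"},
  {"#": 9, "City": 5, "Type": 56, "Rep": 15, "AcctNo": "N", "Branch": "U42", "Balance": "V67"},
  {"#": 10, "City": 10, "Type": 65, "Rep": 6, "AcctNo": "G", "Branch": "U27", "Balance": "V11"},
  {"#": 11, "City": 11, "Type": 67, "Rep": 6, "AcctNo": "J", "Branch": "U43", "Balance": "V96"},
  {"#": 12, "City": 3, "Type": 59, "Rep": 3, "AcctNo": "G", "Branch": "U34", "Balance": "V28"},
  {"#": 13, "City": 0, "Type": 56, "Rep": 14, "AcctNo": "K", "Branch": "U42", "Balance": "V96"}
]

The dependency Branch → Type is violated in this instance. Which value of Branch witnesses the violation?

U34

Branch=U34: rows 1, 2, 4, 12 → Type takes values {59, 56} — violation
Branch=U93: row 3 → Type = 56 ✓
Branch=U25: rows 5, 6 → Type = 63, 63 ✓
Branch=U42: rows 7, 9, 13 → Type = 56, 56, 56 ✓
Branch=U43: rows 8, 11 → Type = 67, 67 ✓
Branch=U27: row 10 → Type = 65 ✓
The only Branch value with inconsistent Type is Branch=U34.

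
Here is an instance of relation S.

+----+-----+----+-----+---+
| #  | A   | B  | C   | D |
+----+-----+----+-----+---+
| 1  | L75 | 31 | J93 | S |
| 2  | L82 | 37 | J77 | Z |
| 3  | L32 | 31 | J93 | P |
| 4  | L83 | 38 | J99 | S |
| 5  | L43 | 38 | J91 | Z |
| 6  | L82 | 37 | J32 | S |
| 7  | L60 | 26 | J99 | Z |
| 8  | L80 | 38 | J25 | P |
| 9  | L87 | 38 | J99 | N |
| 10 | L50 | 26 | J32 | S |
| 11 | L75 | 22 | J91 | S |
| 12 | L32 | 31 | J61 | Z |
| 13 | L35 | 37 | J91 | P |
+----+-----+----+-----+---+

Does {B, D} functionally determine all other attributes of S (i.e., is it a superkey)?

Yes

All 13 rows have distinct {B, D} values, so {B, D} → (all attributes) holds and {B, D} is a superkey.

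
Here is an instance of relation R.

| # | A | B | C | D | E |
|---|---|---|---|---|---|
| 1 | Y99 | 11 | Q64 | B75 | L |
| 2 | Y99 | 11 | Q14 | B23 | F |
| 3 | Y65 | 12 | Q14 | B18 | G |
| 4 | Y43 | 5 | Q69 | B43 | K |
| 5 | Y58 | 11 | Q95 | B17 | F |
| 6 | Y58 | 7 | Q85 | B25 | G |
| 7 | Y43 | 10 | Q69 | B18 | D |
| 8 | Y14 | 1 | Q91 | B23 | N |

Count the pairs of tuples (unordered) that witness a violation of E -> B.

1

E=F: all 2 rows agree on B — 0 pairs.
E=G: violating pairs (3,6) — 1 pair.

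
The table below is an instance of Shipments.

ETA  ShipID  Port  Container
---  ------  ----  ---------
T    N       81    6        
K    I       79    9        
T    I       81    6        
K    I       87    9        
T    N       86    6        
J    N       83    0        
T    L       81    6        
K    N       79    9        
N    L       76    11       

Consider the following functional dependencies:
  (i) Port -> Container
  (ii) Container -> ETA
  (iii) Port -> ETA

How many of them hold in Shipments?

(i) Port -> Container: every LHS value maps to a single RHS value — holds.
(ii) Container -> ETA: every LHS value maps to a single RHS value — holds.
(iii) Port -> ETA: every LHS value maps to a single RHS value — holds.
3 of the 3 dependencies hold.

3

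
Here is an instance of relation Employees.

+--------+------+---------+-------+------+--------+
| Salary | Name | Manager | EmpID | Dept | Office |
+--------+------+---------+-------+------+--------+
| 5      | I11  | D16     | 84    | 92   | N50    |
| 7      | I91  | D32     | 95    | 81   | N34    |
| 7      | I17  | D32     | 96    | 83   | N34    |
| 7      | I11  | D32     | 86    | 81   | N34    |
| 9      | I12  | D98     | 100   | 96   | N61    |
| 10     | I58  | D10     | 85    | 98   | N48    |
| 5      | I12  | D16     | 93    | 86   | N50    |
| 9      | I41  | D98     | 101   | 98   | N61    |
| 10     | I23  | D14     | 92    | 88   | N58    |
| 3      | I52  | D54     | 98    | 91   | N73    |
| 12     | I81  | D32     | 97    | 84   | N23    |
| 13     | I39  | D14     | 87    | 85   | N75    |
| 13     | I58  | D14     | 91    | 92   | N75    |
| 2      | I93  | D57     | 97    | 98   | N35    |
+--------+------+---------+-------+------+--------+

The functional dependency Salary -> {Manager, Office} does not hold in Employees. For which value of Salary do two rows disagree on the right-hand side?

10

Salary=5: 2 rows → {Manager,Office} = (D16, N50), (D16, N50) ✓
Salary=7: 3 rows → {Manager,Office} = (D32, N34), (D32, N34), (D32, N34) ✓
Salary=9: 2 rows → {Manager,Office} = (D98, N61), (D98, N61) ✓
Salary=10: 2 rows → {Manager,Office} takes values {(D10, N48), (D14, N58)} — violation
Salary=3: 1 row → {Manager,Office} = (D54, N73) ✓
Salary=12: 1 row → {Manager,Office} = (D32, N23) ✓
Salary=13: 2 rows → {Manager,Office} = (D14, N75), (D14, N75) ✓
Salary=2: 1 row → {Manager,Office} = (D57, N35) ✓
The only Salary value with inconsistent RHS is Salary=10.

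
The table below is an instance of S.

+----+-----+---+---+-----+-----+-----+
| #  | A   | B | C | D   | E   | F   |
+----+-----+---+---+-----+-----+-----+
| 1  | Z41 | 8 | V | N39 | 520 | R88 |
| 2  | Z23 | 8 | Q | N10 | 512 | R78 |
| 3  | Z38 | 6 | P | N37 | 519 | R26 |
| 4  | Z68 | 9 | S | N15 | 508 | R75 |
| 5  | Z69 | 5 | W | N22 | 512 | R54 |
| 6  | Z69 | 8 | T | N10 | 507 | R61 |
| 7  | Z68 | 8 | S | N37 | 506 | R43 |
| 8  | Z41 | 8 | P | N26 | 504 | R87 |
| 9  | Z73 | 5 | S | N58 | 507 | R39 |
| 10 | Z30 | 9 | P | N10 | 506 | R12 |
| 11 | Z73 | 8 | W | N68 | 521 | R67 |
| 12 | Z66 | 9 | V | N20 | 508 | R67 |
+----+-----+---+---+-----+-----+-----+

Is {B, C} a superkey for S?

All 12 rows have distinct {B, C} values, so {B, C} → (all attributes) holds and {B, C} is a superkey.

Yes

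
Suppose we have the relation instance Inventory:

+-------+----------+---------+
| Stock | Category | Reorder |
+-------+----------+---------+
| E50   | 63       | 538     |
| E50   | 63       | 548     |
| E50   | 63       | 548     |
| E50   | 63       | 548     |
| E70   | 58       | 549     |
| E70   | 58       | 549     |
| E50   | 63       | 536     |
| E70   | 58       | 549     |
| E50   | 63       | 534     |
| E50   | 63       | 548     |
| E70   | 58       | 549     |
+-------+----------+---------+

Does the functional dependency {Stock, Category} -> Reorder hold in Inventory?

No

(Stock=E50, Category=63): 7 rows → Reorder takes values {538, 548, 536, 534} — violation
(Stock=E70, Category=58): 4 rows → Reorder = 549, 549, 549, 549 ✓
Two rows agree on {Stock, Category} but differ on Reorder, so {Stock, Category} -> Reorder does not hold.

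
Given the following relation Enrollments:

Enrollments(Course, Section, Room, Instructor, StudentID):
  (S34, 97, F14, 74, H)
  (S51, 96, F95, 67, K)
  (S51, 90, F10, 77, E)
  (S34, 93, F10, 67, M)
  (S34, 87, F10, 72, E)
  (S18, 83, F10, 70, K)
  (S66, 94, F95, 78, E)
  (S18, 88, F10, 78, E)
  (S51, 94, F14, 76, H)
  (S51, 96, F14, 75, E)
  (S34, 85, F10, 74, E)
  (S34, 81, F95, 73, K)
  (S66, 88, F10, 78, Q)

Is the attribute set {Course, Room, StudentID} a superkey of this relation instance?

No

Two distinct rows share (Course=S34, Room=F10, StudentID=E), so {Course, Room, StudentID} does not determine every attribute — not a superkey.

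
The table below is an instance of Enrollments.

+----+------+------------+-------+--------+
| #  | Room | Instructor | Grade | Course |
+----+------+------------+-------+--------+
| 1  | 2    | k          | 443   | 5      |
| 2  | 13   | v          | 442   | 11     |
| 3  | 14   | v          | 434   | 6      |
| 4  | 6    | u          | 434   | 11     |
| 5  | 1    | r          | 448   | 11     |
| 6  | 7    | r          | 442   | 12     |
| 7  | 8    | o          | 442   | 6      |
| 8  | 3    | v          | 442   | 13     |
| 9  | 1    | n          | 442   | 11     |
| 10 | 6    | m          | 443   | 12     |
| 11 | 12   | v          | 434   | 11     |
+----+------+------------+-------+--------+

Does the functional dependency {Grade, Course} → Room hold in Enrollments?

(Grade=443, Course=5): row 1 → Room = 2 ✓
(Grade=442, Course=11): rows 2, 9 → Room takes values {13, 1} — violation
(Grade=434, Course=6): row 3 → Room = 14 ✓
(Grade=434, Course=11): rows 4, 11 → Room takes values {6, 12} — violation
(Grade=448, Course=11): row 5 → Room = 1 ✓
(Grade=442, Course=12): row 6 → Room = 7 ✓
(Grade=442, Course=6): row 7 → Room = 8 ✓
(Grade=442, Course=13): row 8 → Room = 3 ✓
(Grade=443, Course=12): row 10 → Room = 6 ✓
Two rows agree on {Grade, Course} but differ on Room, so {Grade, Course} → Room does not hold.

No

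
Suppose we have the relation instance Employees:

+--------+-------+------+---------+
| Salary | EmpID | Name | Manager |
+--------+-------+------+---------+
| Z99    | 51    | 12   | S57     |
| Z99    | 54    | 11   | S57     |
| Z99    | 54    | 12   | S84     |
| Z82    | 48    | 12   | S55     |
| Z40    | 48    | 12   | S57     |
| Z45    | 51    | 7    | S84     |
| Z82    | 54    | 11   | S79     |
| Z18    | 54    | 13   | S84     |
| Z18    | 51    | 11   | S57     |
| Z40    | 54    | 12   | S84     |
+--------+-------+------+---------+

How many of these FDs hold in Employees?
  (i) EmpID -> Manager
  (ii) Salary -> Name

(i) EmpID -> Manager: EmpID=51: 3 rows → Manager takes values {S57, S84} — violation; EmpID=54: 5 rows → Manager takes values {S57, S84, S79} — violation; EmpID=48: 2 rows → Manager takes values {S55, S57} — violation — fails.
(ii) Salary -> Name: Salary=Z99: 3 rows → Name takes values {12, 11} — violation; Salary=Z82: 2 rows → Name takes values {12, 11} — violation; Salary=Z18: 2 rows → Name takes values {13, 11} — violation — fails.
None of the 2 dependencies hold.

0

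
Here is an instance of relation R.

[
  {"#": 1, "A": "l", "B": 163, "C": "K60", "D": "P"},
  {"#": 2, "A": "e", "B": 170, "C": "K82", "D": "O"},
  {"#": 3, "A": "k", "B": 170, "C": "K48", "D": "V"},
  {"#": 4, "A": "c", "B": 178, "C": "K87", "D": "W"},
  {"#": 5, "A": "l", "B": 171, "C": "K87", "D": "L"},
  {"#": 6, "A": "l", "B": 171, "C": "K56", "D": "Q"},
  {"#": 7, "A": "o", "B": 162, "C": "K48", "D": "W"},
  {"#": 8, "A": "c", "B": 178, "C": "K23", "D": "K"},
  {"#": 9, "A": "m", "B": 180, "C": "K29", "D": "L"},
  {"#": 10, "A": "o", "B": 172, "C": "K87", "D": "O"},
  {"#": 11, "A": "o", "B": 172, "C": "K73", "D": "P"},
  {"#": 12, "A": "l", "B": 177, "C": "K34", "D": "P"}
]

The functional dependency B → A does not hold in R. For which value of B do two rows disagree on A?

B=163: row 1 → A = l ✓
B=170: rows 2, 3 → A takes values {e, k} — violation
B=178: rows 4, 8 → A = c, c ✓
B=171: rows 5, 6 → A = l, l ✓
B=162: row 7 → A = o ✓
B=180: row 9 → A = m ✓
B=172: rows 10, 11 → A = o, o ✓
B=177: row 12 → A = l ✓
The only B value with inconsistent A is B=170.

170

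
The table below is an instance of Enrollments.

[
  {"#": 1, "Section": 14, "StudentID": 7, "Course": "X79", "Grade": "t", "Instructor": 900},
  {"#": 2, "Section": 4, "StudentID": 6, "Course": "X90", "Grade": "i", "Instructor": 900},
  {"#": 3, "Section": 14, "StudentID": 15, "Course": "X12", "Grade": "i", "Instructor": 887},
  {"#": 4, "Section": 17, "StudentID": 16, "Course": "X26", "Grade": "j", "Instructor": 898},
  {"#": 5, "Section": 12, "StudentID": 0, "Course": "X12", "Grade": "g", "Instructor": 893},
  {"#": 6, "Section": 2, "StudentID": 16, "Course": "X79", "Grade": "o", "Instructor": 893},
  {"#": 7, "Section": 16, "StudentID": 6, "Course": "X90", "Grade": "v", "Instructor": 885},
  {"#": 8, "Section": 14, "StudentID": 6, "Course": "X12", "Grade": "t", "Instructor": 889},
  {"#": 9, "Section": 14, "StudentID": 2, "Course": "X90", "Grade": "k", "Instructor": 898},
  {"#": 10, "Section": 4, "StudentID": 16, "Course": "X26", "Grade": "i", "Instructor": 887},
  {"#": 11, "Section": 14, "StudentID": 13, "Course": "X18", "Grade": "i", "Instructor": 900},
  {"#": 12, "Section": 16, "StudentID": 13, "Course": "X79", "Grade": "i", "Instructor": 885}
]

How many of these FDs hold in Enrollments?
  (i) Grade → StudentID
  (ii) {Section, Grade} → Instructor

0

(i) Grade → StudentID: Grade=t: rows 1, 8 → StudentID takes values {7, 6} — violation; Grade=i: rows 2, 3, 10, 11, 12 → StudentID takes values {6, 15, 16, 13} — violation — fails.
(ii) {Section, Grade} → Instructor: (Section=14, Grade=t): rows 1, 8 → Instructor takes values {900, 889} — violation; (Section=4, Grade=i): rows 2, 10 → Instructor takes values {900, 887} — violation; (Section=14, Grade=i): rows 3, 11 → Instructor takes values {887, 900} — violation — fails.
None of the 2 dependencies hold.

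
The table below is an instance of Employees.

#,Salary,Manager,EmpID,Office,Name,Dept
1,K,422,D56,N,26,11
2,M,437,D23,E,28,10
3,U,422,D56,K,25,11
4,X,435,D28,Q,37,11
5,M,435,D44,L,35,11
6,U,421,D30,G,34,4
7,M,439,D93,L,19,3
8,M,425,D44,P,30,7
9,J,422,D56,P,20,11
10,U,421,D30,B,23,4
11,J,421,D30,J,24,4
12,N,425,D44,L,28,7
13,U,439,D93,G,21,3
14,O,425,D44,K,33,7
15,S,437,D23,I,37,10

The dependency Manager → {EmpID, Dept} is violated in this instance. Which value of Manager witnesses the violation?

Manager=422: rows 1, 3, 9 → {EmpID,Dept} = (D56, 11), (D56, 11), (D56, 11) ✓
Manager=437: rows 2, 15 → {EmpID,Dept} = (D23, 10), (D23, 10) ✓
Manager=435: rows 4, 5 → {EmpID,Dept} takes values {(D28, 11), (D44, 11)} — violation
Manager=421: rows 6, 10, 11 → {EmpID,Dept} = (D30, 4), (D30, 4), (D30, 4) ✓
Manager=439: rows 7, 13 → {EmpID,Dept} = (D93, 3), (D93, 3) ✓
Manager=425: rows 8, 12, 14 → {EmpID,Dept} = (D44, 7), (D44, 7), (D44, 7) ✓
The only Manager value with inconsistent RHS is Manager=435.

435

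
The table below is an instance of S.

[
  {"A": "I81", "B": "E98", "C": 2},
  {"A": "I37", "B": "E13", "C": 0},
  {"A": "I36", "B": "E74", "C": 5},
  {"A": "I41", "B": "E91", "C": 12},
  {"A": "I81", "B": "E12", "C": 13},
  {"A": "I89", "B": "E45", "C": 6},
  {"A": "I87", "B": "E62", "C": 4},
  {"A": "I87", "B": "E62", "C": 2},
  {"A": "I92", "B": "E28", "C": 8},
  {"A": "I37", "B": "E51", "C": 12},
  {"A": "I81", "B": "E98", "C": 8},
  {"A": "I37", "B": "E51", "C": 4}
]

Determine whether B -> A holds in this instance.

B=E98: 2 rows → A = I81, I81 ✓
B=E13: 1 row → A = I37 ✓
B=E74: 1 row → A = I36 ✓
B=E91: 1 row → A = I41 ✓
B=E12: 1 row → A = I81 ✓
B=E45: 1 row → A = I89 ✓
B=E62: 2 rows → A = I87, I87 ✓
B=E28: 1 row → A = I92 ✓
B=E51: 2 rows → A = I37, I37 ✓
Every B value is associated with a single A value, so B -> A holds.

Yes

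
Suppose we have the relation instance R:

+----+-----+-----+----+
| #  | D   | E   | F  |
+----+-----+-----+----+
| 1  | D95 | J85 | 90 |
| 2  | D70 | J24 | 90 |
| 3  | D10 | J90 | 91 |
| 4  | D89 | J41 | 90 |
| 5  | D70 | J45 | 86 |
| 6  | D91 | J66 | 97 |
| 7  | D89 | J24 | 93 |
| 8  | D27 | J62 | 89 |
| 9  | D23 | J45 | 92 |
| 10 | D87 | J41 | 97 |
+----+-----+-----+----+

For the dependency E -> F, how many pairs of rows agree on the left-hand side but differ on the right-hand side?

3

E=J24: violating pairs (2,7) — 1 pair.
E=J41: violating pairs (4,10) — 1 pair.
E=J45: violating pairs (5,9) — 1 pair.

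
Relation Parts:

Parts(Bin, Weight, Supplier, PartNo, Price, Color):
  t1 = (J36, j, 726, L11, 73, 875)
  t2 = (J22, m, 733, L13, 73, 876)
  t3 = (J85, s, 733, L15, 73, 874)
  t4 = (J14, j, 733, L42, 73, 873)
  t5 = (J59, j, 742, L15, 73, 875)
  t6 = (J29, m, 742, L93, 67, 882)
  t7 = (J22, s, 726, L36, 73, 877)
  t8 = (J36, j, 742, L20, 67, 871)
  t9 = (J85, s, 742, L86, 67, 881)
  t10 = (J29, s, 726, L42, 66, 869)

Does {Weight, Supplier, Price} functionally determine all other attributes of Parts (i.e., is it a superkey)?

All 10 rows have distinct {Weight, Supplier, Price} values, so {Weight, Supplier, Price} → (all attributes) holds and {Weight, Supplier, Price} is a superkey.

Yes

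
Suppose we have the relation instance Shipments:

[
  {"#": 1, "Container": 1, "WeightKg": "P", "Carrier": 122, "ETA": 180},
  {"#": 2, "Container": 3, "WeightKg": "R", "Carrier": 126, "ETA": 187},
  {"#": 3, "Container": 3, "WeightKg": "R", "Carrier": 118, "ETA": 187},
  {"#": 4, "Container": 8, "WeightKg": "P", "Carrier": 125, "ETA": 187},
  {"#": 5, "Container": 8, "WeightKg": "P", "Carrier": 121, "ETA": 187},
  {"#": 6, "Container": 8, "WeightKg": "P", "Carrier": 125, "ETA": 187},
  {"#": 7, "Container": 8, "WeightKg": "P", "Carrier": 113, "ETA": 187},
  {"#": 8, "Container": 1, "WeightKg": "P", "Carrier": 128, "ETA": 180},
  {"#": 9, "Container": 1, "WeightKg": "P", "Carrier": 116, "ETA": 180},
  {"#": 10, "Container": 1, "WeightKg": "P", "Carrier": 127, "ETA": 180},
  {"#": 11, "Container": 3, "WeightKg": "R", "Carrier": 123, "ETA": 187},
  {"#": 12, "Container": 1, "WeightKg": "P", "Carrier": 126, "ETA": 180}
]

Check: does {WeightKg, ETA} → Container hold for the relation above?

(WeightKg=P, ETA=180): rows 1, 8, 9, 10, 12 → Container = 1, 1, 1, 1, 1 ✓
(WeightKg=R, ETA=187): rows 2, 3, 11 → Container = 3, 3, 3 ✓
(WeightKg=P, ETA=187): rows 4, 5, 6, 7 → Container = 8, 8, 8, 8 ✓
Every {WeightKg, ETA} value is associated with a single Container value, so {WeightKg, ETA} → Container holds.

Yes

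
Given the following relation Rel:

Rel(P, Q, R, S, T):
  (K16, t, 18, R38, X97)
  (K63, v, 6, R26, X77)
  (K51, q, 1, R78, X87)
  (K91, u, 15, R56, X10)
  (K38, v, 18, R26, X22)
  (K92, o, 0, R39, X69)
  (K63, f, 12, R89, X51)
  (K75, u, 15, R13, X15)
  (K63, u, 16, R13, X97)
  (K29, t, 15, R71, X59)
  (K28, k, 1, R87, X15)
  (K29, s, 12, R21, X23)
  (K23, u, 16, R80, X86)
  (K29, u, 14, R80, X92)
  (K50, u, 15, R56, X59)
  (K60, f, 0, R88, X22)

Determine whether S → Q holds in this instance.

S=R38: 1 row → Q = t ✓
S=R26: 2 rows → Q = v, v ✓
S=R78: 1 row → Q = q ✓
S=R56: 2 rows → Q = u, u ✓
S=R39: 1 row → Q = o ✓
S=R89: 1 row → Q = f ✓
S=R13: 2 rows → Q = u, u ✓
S=R71: 1 row → Q = t ✓
S=R87: 1 row → Q = k ✓
S=R21: 1 row → Q = s ✓
S=R80: 2 rows → Q = u, u ✓
S=R88: 1 row → Q = f ✓
Every S value is associated with a single Q value, so S → Q holds.

Yes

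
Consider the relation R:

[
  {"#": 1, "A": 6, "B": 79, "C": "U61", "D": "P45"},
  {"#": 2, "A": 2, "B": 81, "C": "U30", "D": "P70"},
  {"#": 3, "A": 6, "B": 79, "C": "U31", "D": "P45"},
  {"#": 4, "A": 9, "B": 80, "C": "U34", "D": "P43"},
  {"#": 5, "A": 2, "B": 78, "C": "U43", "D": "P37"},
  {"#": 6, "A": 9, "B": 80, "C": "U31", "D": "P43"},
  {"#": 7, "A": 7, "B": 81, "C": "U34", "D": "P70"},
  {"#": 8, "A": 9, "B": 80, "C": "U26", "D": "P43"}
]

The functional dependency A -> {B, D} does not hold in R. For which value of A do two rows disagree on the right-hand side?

2

A=6: rows 1, 3 → {B,D} = (79, P45), (79, P45) ✓
A=2: rows 2, 5 → {B,D} takes values {(81, P70), (78, P37)} — violation
A=9: rows 4, 6, 8 → {B,D} = (80, P43), (80, P43), (80, P43) ✓
A=7: row 7 → {B,D} = (81, P70) ✓
The only A value with inconsistent RHS is A=2.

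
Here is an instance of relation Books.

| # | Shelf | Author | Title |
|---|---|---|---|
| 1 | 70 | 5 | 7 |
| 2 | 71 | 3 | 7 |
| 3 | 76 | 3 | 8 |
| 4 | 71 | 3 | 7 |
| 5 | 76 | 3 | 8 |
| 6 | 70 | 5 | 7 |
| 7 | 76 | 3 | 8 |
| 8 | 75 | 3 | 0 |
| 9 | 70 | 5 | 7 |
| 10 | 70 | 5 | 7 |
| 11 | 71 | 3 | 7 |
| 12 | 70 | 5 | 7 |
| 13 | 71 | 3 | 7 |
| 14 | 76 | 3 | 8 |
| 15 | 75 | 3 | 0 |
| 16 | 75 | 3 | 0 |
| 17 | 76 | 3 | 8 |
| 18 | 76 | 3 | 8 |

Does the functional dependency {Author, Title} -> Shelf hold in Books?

Yes

(Author=5, Title=7): rows 1, 6, 9, 10, 12 → Shelf = 70, 70, 70, 70, 70 ✓
(Author=3, Title=7): rows 2, 4, 11, 13 → Shelf = 71, 71, 71, 71 ✓
(Author=3, Title=8): rows 3, 5, 7, 14, 17, 18 → Shelf = 76, 76, 76, 76, 76, 76 ✓
(Author=3, Title=0): rows 8, 15, 16 → Shelf = 75, 75, 75 ✓
Every {Author, Title} value is associated with a single Shelf value, so {Author, Title} -> Shelf holds.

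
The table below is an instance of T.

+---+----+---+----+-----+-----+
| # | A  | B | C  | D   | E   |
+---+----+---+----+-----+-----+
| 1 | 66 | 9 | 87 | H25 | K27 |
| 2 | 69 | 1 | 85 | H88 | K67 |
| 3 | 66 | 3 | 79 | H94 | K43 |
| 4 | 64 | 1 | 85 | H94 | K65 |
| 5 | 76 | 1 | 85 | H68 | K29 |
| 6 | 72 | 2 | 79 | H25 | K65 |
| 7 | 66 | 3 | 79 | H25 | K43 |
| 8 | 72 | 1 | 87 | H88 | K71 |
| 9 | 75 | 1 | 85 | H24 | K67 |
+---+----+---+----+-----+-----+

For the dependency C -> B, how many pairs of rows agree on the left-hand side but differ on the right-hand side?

C=87: violating pairs (1,8) — 1 pair.
C=85: all 4 rows agree on B — 0 pairs.
C=79: violating pairs (3,6), (6,7) — 2 pairs.

3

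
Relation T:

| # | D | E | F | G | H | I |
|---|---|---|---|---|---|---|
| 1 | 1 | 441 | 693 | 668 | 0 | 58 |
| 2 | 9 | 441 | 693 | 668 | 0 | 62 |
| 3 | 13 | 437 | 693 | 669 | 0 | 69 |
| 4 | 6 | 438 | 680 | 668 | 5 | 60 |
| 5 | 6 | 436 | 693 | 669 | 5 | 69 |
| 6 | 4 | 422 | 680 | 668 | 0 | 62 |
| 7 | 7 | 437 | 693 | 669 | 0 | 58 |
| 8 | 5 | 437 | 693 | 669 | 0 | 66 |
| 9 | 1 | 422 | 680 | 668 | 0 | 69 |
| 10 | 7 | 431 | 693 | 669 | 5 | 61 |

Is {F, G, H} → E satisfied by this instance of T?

(F=693, G=668, H=0): rows 1, 2 → E = 441, 441 ✓
(F=693, G=669, H=0): rows 3, 7, 8 → E = 437, 437, 437 ✓
(F=680, G=668, H=5): row 4 → E = 438 ✓
(F=693, G=669, H=5): rows 5, 10 → E takes values {436, 431} — violation
(F=680, G=668, H=0): rows 6, 9 → E = 422, 422 ✓
Two rows agree on {F, G, H} but differ on E, so {F, G, H} → E does not hold.

No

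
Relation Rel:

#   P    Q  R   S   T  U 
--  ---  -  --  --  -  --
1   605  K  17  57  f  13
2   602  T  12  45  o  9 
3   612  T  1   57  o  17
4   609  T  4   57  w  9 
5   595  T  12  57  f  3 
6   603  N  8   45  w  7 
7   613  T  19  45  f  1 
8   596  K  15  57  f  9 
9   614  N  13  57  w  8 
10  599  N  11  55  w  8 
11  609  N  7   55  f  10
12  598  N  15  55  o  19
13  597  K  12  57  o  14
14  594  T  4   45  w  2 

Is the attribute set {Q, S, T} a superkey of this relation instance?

No

Rows 1 and 8 have the same {Q, S, T} value (Q=K, S=57, T=f) but are distinct tuples, so {Q, S, T} does not determine every attribute — not a superkey.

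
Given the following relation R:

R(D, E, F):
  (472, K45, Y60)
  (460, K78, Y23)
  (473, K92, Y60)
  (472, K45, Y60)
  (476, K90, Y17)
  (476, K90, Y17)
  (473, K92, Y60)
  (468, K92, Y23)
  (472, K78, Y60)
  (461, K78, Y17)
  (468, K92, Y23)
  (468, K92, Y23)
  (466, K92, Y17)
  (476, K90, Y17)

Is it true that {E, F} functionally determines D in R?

Yes

(E=K45, F=Y60): 2 rows → D = 472, 472 ✓
(E=K78, F=Y23): 1 row → D = 460 ✓
(E=K92, F=Y60): 2 rows → D = 473, 473 ✓
(E=K90, F=Y17): 3 rows → D = 476, 476, 476 ✓
(E=K92, F=Y23): 3 rows → D = 468, 468, 468 ✓
(E=K78, F=Y60): 1 row → D = 472 ✓
(E=K78, F=Y17): 1 row → D = 461 ✓
(E=K92, F=Y17): 1 row → D = 466 ✓
Every {E, F} value is associated with a single D value, so {E, F} -> D holds.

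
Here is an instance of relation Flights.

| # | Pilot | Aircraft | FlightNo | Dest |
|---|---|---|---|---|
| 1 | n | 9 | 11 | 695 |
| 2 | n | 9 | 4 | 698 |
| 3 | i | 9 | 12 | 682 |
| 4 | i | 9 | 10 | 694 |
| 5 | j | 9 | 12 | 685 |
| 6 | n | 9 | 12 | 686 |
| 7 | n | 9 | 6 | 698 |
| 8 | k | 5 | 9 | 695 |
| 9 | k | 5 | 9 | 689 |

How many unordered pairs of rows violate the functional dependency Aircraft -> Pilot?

14

Aircraft=9: violating pairs (1,3), (1,4), (1,5), (2,3), (2,4), (2,5), (3,5), (3,6), (3,7), (4,5), (4,6), (4,7), (5,6), (5,7) — 14 pairs.
Aircraft=5: all 2 rows agree on Pilot — 0 pairs.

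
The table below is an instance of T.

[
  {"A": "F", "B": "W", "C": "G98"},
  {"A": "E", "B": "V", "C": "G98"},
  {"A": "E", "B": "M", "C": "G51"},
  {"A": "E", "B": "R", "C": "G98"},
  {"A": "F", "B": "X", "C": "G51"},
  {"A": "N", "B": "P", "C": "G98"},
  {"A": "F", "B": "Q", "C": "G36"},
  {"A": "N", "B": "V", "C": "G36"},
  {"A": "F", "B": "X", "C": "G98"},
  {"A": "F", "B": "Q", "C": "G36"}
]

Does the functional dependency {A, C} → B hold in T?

No

(A=F, C=G98): 2 rows → B takes values {W, X} — violation
(A=E, C=G98): 2 rows → B takes values {V, R} — violation
(A=E, C=G51): 1 row → B = M ✓
(A=F, C=G51): 1 row → B = X ✓
(A=N, C=G98): 1 row → B = P ✓
(A=F, C=G36): 2 rows → B = Q, Q ✓
(A=N, C=G36): 1 row → B = V ✓
Two rows agree on {A, C} but differ on B, so {A, C} → B does not hold.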